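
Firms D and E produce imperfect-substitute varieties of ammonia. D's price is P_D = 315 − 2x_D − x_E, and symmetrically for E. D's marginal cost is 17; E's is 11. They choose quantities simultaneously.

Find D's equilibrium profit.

7009.28

Firm D's profit: π = x_D(315 − 2x_D − x_E) − 17x_D.
∂π/∂x_D = 298 − 4x_D − x_E = 0 ⇒ x_D = 74.5 − 0.25x_E.
Similarly x_E = 76 − 0.25x_D.
Plugging x_E into D's best response: x_D = 74.5 − 0.25(76 − 0.25x_D) ⇒ 0.9375x_D = 55.5, so x_D = 59.2.
Then x_E = 76 − 0.25·59.2 = 61.2.
P_D = 315 − 2·59.2 − 61.2 = 135.4.
Profit = (135.4 − 17)·59.2 = 7009.28.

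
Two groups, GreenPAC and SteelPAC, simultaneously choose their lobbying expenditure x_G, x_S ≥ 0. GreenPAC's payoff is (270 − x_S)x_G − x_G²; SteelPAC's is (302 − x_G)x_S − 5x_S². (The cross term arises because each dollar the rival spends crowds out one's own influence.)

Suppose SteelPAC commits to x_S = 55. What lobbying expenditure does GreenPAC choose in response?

Expanding GreenPAC's payoff: 270x_G − x_Sx_G − x_G².
∂π/∂x_G = 270 − x_S − 2x_G = 0, so x_G = 135 − 0.5x_S.
At x_S = 55: x_G = 135 − 0.5·55 = 107.5.

107.5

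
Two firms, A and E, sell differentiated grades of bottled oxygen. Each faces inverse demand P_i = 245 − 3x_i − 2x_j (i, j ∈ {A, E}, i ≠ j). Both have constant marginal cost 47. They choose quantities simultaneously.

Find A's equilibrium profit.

1837.6875

Firm A's profit: π = x_A(245 − 3x_A − 2x_E) − 47x_A.
∂π/∂x_A = 198 − 6x_A − 2x_E = 0 ⇒ x_A = 33 − (1/3)x_E.
The game is symmetric, so in equilibrium x_E = x_A: the reaction function gives (4/3)x_A = 33, hence x_A = 24.75.
P_A = 245 − 3·24.75 − 2·24.75 = 121.25.
Profit = (121.25 − 47)·24.75 = 1837.6875.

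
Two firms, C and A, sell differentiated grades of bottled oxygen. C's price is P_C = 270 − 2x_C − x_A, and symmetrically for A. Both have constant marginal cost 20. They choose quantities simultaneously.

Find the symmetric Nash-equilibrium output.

Firm C's profit: π = x_C(270 − 2x_C − x_A) − 20x_C.
∂π/∂x_C = 250 − 4x_C − x_A = 0 ⇒ x_C = 62.5 − 0.25x_A.
By symmetry x_A = x_C; substituting into the reaction function, 1.25x_C = 62.5 and x_C = 50.

50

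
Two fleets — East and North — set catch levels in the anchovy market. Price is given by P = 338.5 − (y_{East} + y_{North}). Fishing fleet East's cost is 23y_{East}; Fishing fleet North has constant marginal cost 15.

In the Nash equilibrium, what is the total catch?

213

Fishing fleet East's profit: π = y_{East}(338.5 − (y_{East} + y_{North})) − 23y_{East}.
∂π/∂y_{East} = 315.5 − 2y_{East} − y_{North} = 0, so y_{East} = 157.75 − 0.5y_{North}.
By the same steps for North: y_{North} = 161.75 − 0.5y_{East}.
Plugging y_{North} into East's best response: y_{East} = 157.75 − 0.5(161.75 − 0.5y_{East}) ⇒ 0.75y_{East} = 76.875, so y_{East} = 102.5.
Then y_{North} = 161.75 − 0.5·102.5 = 110.5.
Total catch: 102.5 + 110.5 = 213.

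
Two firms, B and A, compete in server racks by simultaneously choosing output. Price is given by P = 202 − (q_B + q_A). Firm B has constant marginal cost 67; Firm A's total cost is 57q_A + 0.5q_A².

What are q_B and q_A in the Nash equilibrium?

Firm B's profit: π = q_B(202 − (q_B + q_A)) − 67q_B.
∂π/∂q_B = 135 − 2q_B − q_A = 0, so q_B = 67.5 − 0.5q_A.
For A: ∂π/∂q_A = 145 − 3q_A − q_B = 0 ⇒ q_A = 145/3 − (1/3)q_B.
Substituting the second reaction function into the first: q_B = 67.5 − 0.5(145/3 − (1/3)q_B), which gives (5/6)q_B = 130/3 ⇒ q_B = 52.
Then q_A = 145/3 − (1/3)·52 = 31.

52, 31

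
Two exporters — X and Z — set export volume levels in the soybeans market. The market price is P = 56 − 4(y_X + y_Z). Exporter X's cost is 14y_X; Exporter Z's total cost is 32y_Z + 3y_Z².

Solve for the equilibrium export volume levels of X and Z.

5.125, 0.25

Exporter X's profit: π = y_X(56 − 4(y_X + y_Z)) − 14y_X.
∂π/∂y_X = 42 − 8y_X − 4y_Z = 0, so y_X = 5.25 − 0.5y_Z.
For Z: ∂π/∂y_Z = 24 − 14y_Z − 4y_X = 0 ⇒ y_Z = 12/7 − (2/7)y_X.
Substituting the second reaction function into the first: y_X = 5.25 − 0.5(12/7 − (2/7)y_X), which gives (6/7)y_X = 123/28 ⇒ y_X = 5.125.
Then y_Z = 12/7 − (2/7)·5.125 = 0.25.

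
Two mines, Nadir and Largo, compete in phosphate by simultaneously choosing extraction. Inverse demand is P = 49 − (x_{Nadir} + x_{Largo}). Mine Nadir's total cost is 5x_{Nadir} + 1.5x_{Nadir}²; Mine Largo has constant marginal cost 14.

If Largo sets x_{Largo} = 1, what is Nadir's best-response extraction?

8.6

Mine Nadir's profit: π = x_{Nadir}(49 − (x_{Nadir} + x_{Largo})) − 5x_{Nadir} − 1.5x_{Nadir}².
∂π/∂x_{Nadir} = 44 − 5x_{Nadir} − x_{Largo} = 0, so x_{Nadir} = 8.8 − 0.2x_{Largo}.
At x_{Largo} = 1: x_{Nadir} = 8.8 − 0.2·1 = 8.6.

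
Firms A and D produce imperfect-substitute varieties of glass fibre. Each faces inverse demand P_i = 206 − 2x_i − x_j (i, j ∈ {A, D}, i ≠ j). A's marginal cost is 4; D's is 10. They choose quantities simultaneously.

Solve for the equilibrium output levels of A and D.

Firm A's profit: π = x_A(206 − 2x_A − x_D) − 4x_A.
∂π/∂x_A = 202 − 4x_A − x_D = 0 ⇒ x_A = 50.5 − 0.25x_D.
Similarly x_D = 49 − 0.25x_A.
Plugging x_D into A's best response: x_A = 50.5 − 0.25(49 − 0.25x_A) ⇒ 0.9375x_A = 38.25, so x_A = 40.8.
Then x_D = 49 − 0.25·40.8 = 38.8.

40.8, 38.8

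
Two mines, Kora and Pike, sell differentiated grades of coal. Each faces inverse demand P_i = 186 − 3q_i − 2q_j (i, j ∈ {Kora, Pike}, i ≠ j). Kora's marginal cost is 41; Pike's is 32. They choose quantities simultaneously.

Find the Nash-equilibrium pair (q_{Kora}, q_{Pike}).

17.5625, 19.8125

Mine Kora's profit: π = q_{Kora}(186 − 3q_{Kora} − 2q_{Pike}) − 41q_{Kora}.
∂π/∂q_{Kora} = 145 − 6q_{Kora} − 2q_{Pike} = 0 ⇒ q_{Kora} = 145/6 − (1/3)q_{Pike}.
Similarly q_{Pike} = 77/3 − (1/3)q_{Kora}.
Substituting the second reaction function into the first: q_{Kora} = 145/6 − (1/3)(77/3 − (1/3)q_{Kora}), which gives (8/9)q_{Kora} = 281/18 ⇒ q_{Kora} = 17.5625.
Then q_{Pike} = 77/3 − (1/3)·17.5625 = 19.8125.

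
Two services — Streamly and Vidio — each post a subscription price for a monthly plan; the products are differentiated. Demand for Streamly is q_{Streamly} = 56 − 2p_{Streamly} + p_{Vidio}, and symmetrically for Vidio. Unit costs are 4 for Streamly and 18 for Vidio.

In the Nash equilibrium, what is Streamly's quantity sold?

Streamly's profit: π = (p_{Streamly} − 4)(56 − 2p_{Streamly} + p_{Vidio}).
∂π/∂p_{Streamly} = 64 − 4p_{Streamly} + p_{Vidio} = 0 ⇒ p_{Streamly} = 16 + 0.25p_{Vidio}.
Similarly p_{Vidio} = 23 + 0.25p_{Streamly}.
Solving the two reaction functions simultaneously: (1 − (0.25)(0.25))p_{Streamly} = 16 + 0.25·23, so 0.9375p_{Streamly} = 21.75 and p_{Streamly} = 23.2.
Then p_{Vidio} = 23 + 0.25·23.2 = 28.8.
q_{Streamly} = 56 − 2·23.2 + 28.8 = 38.4.

38.4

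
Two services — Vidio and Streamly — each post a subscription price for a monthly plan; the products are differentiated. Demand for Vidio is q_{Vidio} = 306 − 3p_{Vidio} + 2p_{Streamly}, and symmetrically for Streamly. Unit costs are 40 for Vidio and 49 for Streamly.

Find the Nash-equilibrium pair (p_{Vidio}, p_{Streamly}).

108.1875, 111.5625

Vidio's profit: π = (p_{Vidio} − 40)(306 − 3p_{Vidio} + 2p_{Streamly}).
∂π/∂p_{Vidio} = 426 − 6p_{Vidio} + 2p_{Streamly} = 0 ⇒ p_{Vidio} = 71 + (1/3)p_{Streamly}.
Similarly p_{Streamly} = 75.5 + (1/3)p_{Vidio}.
Plugging p_{Streamly} into Vidio's best response: p_{Vidio} = 71 + (1/3)(75.5 + (1/3)p_{Vidio}) ⇒ (8/9)p_{Vidio} = 577/6, so p_{Vidio} = 108.1875.
Then p_{Streamly} = 75.5 + (1/3)·108.1875 = 111.5625.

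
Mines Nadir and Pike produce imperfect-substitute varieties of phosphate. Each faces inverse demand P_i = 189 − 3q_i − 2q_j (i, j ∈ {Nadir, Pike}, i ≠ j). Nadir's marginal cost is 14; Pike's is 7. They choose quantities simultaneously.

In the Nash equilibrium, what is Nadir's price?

78.3125

Mine Nadir's profit: π = q_{Nadir}(189 − 3q_{Nadir} − 2q_{Pike}) − 14q_{Nadir}.
∂π/∂q_{Nadir} = 175 − 6q_{Nadir} − 2q_{Pike} = 0 ⇒ q_{Nadir} = 175/6 − (1/3)q_{Pike}.
Similarly q_{Pike} = 91/3 − (1/3)q_{Nadir}.
Solving the two reaction functions simultaneously: (1 − (−1/3)(−1/3))q_{Nadir} = 175/6 − (1/3)·(91/3), so (8/9)q_{Nadir} = 343/18 and q_{Nadir} = 21.4375.
Then q_{Pike} = 91/3 − (1/3)·21.4375 = 23.1875.
P_{Nadir} = 189 − 3·21.4375 − 2·23.1875 = 78.3125.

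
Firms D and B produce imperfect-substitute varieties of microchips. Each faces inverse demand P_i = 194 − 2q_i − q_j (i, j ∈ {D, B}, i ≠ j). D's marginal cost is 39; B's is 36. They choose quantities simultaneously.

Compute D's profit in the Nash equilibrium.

Firm D's profit: π = q_D(194 − 2q_D − q_B) − 39q_D.
∂π/∂q_D = 155 − 4q_D − q_B = 0 ⇒ q_D = 38.75 − 0.25q_B.
Similarly q_B = 39.5 − 0.25q_D.
Solving the two reaction functions simultaneously: (1 − (−0.25)(−0.25))q_D = 38.75 − 0.25·39.5, so 0.9375q_D = 28.875 and q_D = 30.8.
Then q_B = 39.5 − 0.25·30.8 = 31.8.
P_D = 194 − 2·30.8 − 31.8 = 100.6.
Profit = (100.6 − 39)·30.8 = 1897.28.

1897.28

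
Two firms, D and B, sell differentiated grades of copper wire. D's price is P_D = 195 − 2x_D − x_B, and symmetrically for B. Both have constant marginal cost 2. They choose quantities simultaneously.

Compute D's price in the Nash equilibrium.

Firm D's profit: π = x_D(195 − 2x_D − x_B) − 2x_D.
∂π/∂x_D = 193 − 4x_D − x_B = 0 ⇒ x_D = 48.25 − 0.25x_B.
The game is symmetric, so in equilibrium x_B = x_D: the reaction function gives 1.25x_D = 48.25, hence x_D = 38.6.
P_D = 195 − 2·38.6 − 38.6 = 79.2.

79.2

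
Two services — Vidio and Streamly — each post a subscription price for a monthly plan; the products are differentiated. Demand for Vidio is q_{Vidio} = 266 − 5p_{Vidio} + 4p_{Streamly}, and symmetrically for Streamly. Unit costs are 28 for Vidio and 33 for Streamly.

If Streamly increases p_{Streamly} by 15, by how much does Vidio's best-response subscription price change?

6

Vidio's profit: π = (p_{Vidio} − 28)(266 − 5p_{Vidio} + 4p_{Streamly}).
∂π/∂p_{Vidio} = 406 − 10p_{Vidio} + 4p_{Streamly} = 0 ⇒ p_{Vidio} = 40.6 + 0.4p_{Streamly}.
The reaction-function slope is 0.4, so a 15-unit rise in p_{Streamly} moves p_{Vidio} by 0.4 × 15 = 6. Vidio's best response rises — the actions are strategic complements.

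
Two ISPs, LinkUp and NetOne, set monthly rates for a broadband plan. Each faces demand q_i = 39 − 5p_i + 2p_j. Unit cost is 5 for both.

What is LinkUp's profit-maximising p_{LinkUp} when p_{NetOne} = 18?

10

LinkUp's profit: π = (p_{LinkUp} − 5)(39 − 5p_{LinkUp} + 2p_{NetOne}).
∂π/∂p_{LinkUp} = 64 − 10p_{LinkUp} + 2p_{NetOne} = 0 ⇒ p_{LinkUp} = 6.4 + 0.2p_{NetOne}.
At p_{NetOne} = 18: p_{LinkUp} = 6.4 + 0.2·18 = 10.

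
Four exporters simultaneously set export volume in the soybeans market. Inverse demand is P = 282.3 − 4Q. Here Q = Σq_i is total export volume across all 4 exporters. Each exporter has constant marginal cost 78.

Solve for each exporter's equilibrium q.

A representative exporter's profit is π_i = q_i(282.3 − 4Q) − 78q_i, with Q = q_i + Σ_{j≠i} q_j.
First-order condition: 204.3 − 8q_i − 4Σ_{j≠i} q_j = 0.
With identical exporters, set every q_j = q: then 204.3 − 8q − 12q = 0, i.e. q = 204.3/20 = 10.215.

10.215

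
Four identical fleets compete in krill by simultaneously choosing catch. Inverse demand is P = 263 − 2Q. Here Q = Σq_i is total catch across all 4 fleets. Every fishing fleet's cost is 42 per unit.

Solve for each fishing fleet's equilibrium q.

22.1

A representative fishing fleet's profit is π_i = q_i(263 − 2Q) − 42q_i, with Q = q_i + Σ_{j≠i} q_j.
First-order condition: 221 − 4q_i − 2Σ_{j≠i} q_j = 0.
In a symmetric equilibrium every fishing fleet chooses the same q, so Σ_{j≠i} q_j = 3q. The condition becomes 221 − 10q = 0, giving q = 221/10 = 22.1.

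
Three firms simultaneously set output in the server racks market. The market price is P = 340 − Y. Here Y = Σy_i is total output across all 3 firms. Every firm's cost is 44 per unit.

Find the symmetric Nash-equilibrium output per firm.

A representative firm's profit is π_i = y_i(340 − Y) − 44y_i, with Y = y_i + Σ_{j≠i} y_j.
First-order condition: 296 − 2y_i − Σ_{j≠i} y_j = 0.
In a symmetric equilibrium every firm chooses the same y, so Σ_{j≠i} y_j = 2y. The condition becomes 296 − 4y = 0, giving y = 296/4 = 74.

74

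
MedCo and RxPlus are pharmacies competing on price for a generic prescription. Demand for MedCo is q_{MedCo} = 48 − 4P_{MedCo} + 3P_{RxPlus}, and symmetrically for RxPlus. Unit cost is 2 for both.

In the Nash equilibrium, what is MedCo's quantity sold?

36.8

MedCo's profit: π = (P_{MedCo} − 2)(48 − 4P_{MedCo} + 3P_{RxPlus}).
∂π/∂P_{MedCo} = 56 − 8P_{MedCo} + 3P_{RxPlus} = 0 ⇒ P_{MedCo} = 7 + 0.375P_{RxPlus}.
The game is symmetric, so in equilibrium P_{RxPlus} = P_{MedCo}: the reaction function gives 0.625P_{MedCo} = 7, hence P_{MedCo} = 11.2.
q_{MedCo} = 48 − 4·11.2 + 3·11.2 = 36.8.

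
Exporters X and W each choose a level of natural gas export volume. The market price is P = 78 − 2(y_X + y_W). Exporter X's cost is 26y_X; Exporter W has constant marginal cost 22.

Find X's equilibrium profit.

Exporter X's profit: π = y_X(78 − 2(y_X + y_W)) − 26y_X.
∂π/∂y_X = 52 − 4y_X − 2y_W = 0, so y_X = 13 − 0.5y_W.
By the same steps for W: y_W = 14 − 0.5y_X.
Solving the two reaction functions simultaneously: (1 − (−0.5)(−0.5))y_X = 13 − 0.5·14, so 0.75y_X = 6 and y_X = 8.
Then y_W = 14 − 0.5·8 = 10.
Price P = 78 − 2·18 = 42.
X's profit: (42 − 26)·8 = 128.

128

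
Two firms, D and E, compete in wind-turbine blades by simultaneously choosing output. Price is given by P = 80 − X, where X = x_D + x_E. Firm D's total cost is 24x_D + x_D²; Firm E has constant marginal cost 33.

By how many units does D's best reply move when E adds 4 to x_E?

Firm D's profit: π = x_D(80 − (x_D + x_E)) − 24x_D − x_D².
∂π/∂x_D = 56 − 4x_D − x_E = 0, so x_D = 14 − 0.25x_E.
The reaction-function slope is −0.25, so a 4-unit rise in x_E moves x_D by −0.25 × 4 = −1. D's best response falls — the actions are strategic substitutes.

-1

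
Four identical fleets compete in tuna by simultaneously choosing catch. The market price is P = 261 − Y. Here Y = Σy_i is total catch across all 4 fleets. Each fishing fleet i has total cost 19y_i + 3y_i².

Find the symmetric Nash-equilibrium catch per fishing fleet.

A representative fishing fleet's profit is π_i = y_i(261 − Y) − 19y_i − 3y_i², with Y = y_i + Σ_{j≠i} y_j.
First-order condition: 242 − 8y_i − Σ_{j≠i} y_j = 0.
In a symmetric equilibrium every fishing fleet chooses the same y, so Σ_{j≠i} y_j = 3y. The condition becomes 242 − 11y = 0, giving y = 242/11 = 22.

22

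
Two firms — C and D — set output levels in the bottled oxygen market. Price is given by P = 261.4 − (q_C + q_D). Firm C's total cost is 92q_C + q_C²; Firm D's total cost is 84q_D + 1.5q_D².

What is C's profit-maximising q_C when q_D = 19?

Firm C's profit: π = q_C(261.4 − (q_C + q_D)) − 92q_C − q_C².
∂π/∂q_C = 169.4 − 4q_C − q_D = 0, so q_C = 42.35 − 0.25q_D.
At q_D = 19: q_C = 42.35 − 0.25·19 = 37.6.

37.6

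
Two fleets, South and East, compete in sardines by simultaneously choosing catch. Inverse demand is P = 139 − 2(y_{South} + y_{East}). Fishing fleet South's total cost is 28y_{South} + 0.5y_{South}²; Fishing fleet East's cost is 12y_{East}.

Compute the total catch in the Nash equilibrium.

Fishing fleet South's profit: π = y_{South}(139 − 2(y_{South} + y_{East})) − 28y_{South} − 0.5y_{South}².
∂π/∂y_{South} = 111 − 5y_{South} − 2y_{East} = 0, so y_{South} = 22.2 − 0.4y_{East}.
For East: ∂π/∂y_{East} = 127 − 4y_{East} − 2y_{South} = 0 ⇒ y_{East} = 31.75 − 0.5y_{South}.
Plugging y_{East} into South's best response: y_{South} = 22.2 − 0.4(31.75 − 0.5y_{South}) ⇒ 0.8y_{South} = 9.5, so y_{South} = 11.875.
Then y_{East} = 31.75 − 0.5·11.875 = 25.8125.
Total catch: 11.875 + 25.8125 = 37.6875.

37.6875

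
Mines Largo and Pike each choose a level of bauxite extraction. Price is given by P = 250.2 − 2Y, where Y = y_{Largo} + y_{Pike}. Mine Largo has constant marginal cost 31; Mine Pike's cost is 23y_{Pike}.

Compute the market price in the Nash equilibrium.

101.4

Mine Largo's profit: π = y_{Largo}(250.2 − 2(y_{Largo} + y_{Pike})) − 31y_{Largo}.
∂π/∂y_{Largo} = 219.2 − 4y_{Largo} − 2y_{Pike} = 0, so y_{Largo} = 54.8 − 0.5y_{Pike}.
By the same steps for Pike: y_{Pike} = 56.8 − 0.5y_{Largo}.
Plugging y_{Pike} into Largo's best response: y_{Largo} = 54.8 − 0.5(56.8 − 0.5y_{Largo}) ⇒ 0.75y_{Largo} = 26.4, so y_{Largo} = 35.2.
Then y_{Pike} = 56.8 − 0.5·35.2 = 39.2.
Equilibrium price: P = 250.2 − 2·74.4 = 101.4.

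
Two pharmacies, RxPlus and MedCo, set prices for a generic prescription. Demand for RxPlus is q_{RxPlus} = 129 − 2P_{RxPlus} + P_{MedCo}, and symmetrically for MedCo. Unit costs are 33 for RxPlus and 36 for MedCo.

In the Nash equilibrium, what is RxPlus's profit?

RxPlus's profit: π = (P_{RxPlus} − 33)(129 − 2P_{RxPlus} + P_{MedCo}).
∂π/∂P_{RxPlus} = 195 − 4P_{RxPlus} + P_{MedCo} = 0 ⇒ P_{RxPlus} = 48.75 + 0.25P_{MedCo}.
Similarly P_{MedCo} = 50.25 + 0.25P_{RxPlus}.
Substituting the second reaction function into the first: P_{RxPlus} = 48.75 + 0.25(50.25 + 0.25P_{RxPlus}), which gives 0.9375P_{RxPlus} = 61.3125 ⇒ P_{RxPlus} = 65.4.
Then P_{MedCo} = 50.25 + 0.25·65.4 = 66.6.
q_{RxPlus} = 129 − 2·65.4 + 66.6 = 64.8.
Profit = (65.4 − 33)·64.8 = 2099.52.

2099.52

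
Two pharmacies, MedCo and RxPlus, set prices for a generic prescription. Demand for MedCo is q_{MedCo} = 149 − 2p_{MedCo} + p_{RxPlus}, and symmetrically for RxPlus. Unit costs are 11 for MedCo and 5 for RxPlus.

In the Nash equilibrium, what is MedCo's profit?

MedCo's profit: π = (p_{MedCo} − 11)(149 − 2p_{MedCo} + p_{RxPlus}).
∂π/∂p_{MedCo} = 171 − 4p_{MedCo} + p_{RxPlus} = 0 ⇒ p_{MedCo} = 42.75 + 0.25p_{RxPlus}.
Similarly p_{RxPlus} = 39.75 + 0.25p_{MedCo}.
Substituting the second reaction function into the first: p_{MedCo} = 42.75 + 0.25(39.75 + 0.25p_{MedCo}), which gives 0.9375p_{MedCo} = 52.6875 ⇒ p_{MedCo} = 56.2.
Then p_{RxPlus} = 39.75 + 0.25·56.2 = 53.8.
q_{MedCo} = 149 − 2·56.2 + 53.8 = 90.4.
Profit = (56.2 − 11)·90.4 = 4086.08.

4086.08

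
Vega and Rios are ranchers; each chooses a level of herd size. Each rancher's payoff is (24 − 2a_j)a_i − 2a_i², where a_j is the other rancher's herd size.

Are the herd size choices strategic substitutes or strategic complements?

strategic substitutes

Vega's payoff is (24 − 2a_R)a_V − 2a_V².
∂π/∂a_V = 24 − 2a_R − 4a_V = 0, so a_V = 6 − 0.5a_R.
The best-response slope da_V/da_R = −0.5 < 0: the reaction function is downward-sloping, so the choices are strategic substitutes.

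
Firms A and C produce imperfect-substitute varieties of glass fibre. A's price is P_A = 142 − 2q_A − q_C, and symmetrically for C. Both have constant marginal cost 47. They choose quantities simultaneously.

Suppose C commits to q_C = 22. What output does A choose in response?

Firm A's profit: π = q_A(142 − 2q_A − q_C) − 47q_A.
∂π/∂q_A = 95 − 4q_A − q_C = 0 ⇒ q_A = 23.75 − 0.25q_C.
At q_C = 22: q_A = 23.75 − 0.25·22 = 18.25.

18.25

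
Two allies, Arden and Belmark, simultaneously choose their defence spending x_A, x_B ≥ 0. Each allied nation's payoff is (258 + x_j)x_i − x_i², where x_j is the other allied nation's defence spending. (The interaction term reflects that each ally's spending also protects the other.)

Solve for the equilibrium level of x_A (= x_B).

Arden's payoff is (258 + x_B)x_A − x_A².
∂π/∂x_A = 258 + x_B − 2x_A = 0, so x_A = 129 + 0.5x_B.
The game is symmetric, so in equilibrium x_B = x_A: the reaction function gives 0.5x_A = 129, hence x_A = 258.

258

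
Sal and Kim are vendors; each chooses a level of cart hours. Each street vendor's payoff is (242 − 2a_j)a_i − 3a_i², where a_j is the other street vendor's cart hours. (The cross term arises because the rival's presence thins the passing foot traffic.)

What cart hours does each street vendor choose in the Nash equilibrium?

30.25

Sal's payoff is (242 − 2a_K)a_S − 3a_S².
∂π/∂a_S = 242 − 2a_K − 6a_S = 0, so a_S = 121/3 − (1/3)a_K.
Setting a_S = a_K in the reaction function: a_S = 121/3 − (1/3)a_S, so a_S = (121/3) / (4/3) = 30.25.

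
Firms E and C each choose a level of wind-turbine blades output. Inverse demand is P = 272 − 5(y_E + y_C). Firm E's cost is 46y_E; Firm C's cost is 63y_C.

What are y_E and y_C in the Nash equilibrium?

Firm E's profit: π = y_E(272 − 5(y_E + y_C)) − 46y_E.
∂π/∂y_E = 226 − 10y_E − 5y_C = 0, so y_E = 22.6 − 0.5y_C.
By the same steps for C: y_C = 20.9 − 0.5y_E.
Solving the two reaction functions simultaneously: (1 − (−0.5)(−0.5))y_E = 22.6 − 0.5·20.9, so 0.75y_E = 12.15 and y_E = 16.2.
Then y_C = 20.9 − 0.5·16.2 = 12.8.

16.2, 12.8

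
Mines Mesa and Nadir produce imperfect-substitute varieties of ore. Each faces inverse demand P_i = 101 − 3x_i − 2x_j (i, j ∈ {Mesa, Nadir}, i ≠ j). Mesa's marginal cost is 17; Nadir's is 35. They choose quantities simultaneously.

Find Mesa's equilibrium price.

Mine Mesa's profit: π = x_{Mesa}(101 − 3x_{Mesa} − 2x_{Nadir}) − 17x_{Mesa}.
∂π/∂x_{Mesa} = 84 − 6x_{Mesa} − 2x_{Nadir} = 0 ⇒ x_{Mesa} = 14 − (1/3)x_{Nadir}.
Similarly x_{Nadir} = 11 − (1/3)x_{Mesa}.
Solving the two reaction functions simultaneously: (1 − (−1/3)(−1/3))x_{Mesa} = 14 − (1/3)·11, so (8/9)x_{Mesa} = 31/3 and x_{Mesa} = 11.625.
Then x_{Nadir} = 11 − (1/3)·11.625 = 7.125.
P_{Mesa} = 101 − 3·11.625 − 2·7.125 = 51.875.

51.875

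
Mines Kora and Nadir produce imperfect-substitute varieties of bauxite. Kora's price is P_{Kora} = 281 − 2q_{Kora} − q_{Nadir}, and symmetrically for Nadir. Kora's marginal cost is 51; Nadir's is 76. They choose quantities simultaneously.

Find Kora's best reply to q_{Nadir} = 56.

43.5

Mine Kora's profit: π = q_{Kora}(281 − 2q_{Kora} − q_{Nadir}) − 51q_{Kora}.
∂π/∂q_{Kora} = 230 − 4q_{Kora} − q_{Nadir} = 0 ⇒ q_{Kora} = 57.5 − 0.25q_{Nadir}.
At q_{Nadir} = 56: q_{Kora} = 57.5 − 0.25·56 = 43.5.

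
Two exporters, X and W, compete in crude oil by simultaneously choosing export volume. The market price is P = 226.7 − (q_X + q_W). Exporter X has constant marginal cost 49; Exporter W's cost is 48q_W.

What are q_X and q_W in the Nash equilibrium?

Exporter X's profit: π = q_X(226.7 − (q_X + q_W)) − 49q_X.
∂π/∂q_X = 177.7 − 2q_X − q_W = 0, so q_X = 88.85 − 0.5q_W.
By the same steps for W: q_W = 89.35 − 0.5q_X.
Substituting the second reaction function into the first: q_X = 88.85 − 0.5(89.35 − 0.5q_X), which gives 0.75q_X = 44.175 ⇒ q_X = 58.9.
Then q_W = 89.35 − 0.5·58.9 = 59.9.

58.9, 59.9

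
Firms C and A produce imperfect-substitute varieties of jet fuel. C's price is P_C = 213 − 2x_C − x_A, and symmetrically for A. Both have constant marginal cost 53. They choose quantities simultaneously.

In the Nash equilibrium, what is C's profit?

2048

Firm C's profit: π = x_C(213 − 2x_C − x_A) − 53x_C.
∂π/∂x_C = 160 − 4x_C − x_A = 0 ⇒ x_C = 40 − 0.25x_A.
By symmetry x_A = x_C; substituting into the reaction function, 1.25x_C = 40 and x_C = 32.
P_C = 213 − 2·32 − 32 = 117.
Profit = (117 − 53)·32 = 2048.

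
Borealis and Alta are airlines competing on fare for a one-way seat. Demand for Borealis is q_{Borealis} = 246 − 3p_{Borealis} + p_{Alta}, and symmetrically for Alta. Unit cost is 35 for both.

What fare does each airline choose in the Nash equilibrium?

70.2

Borealis's profit: π = (p_{Borealis} − 35)(246 − 3p_{Borealis} + p_{Alta}).
∂π/∂p_{Borealis} = 351 − 6p_{Borealis} + p_{Alta} = 0 ⇒ p_{Borealis} = 58.5 + (1/6)p_{Alta}.
Setting p_{Borealis} = p_{Alta} in the reaction function: p_{Borealis} = 58.5 + (1/6)p_{Borealis}, so p_{Borealis} = 58.5 / (5/6) = 70.2.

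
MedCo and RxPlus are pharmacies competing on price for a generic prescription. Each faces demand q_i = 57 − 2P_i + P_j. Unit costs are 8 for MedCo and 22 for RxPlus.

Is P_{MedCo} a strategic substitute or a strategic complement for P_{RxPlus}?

strategic complements

MedCo's profit: π = (P_{MedCo} − 8)(57 − 2P_{MedCo} + P_{RxPlus}).
∂π/∂P_{MedCo} = 73 − 4P_{MedCo} + P_{RxPlus} = 0 ⇒ P_{MedCo} = 18.25 + 0.25P_{RxPlus}.
The best-response slope dP_{MedCo}/dP_{RxPlus} = 0.25 > 0: the reaction function is upward-sloping, so the choices are strategic complements.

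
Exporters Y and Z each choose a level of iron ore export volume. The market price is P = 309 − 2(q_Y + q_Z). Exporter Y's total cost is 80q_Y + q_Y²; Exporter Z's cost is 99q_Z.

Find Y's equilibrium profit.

1845.12

Exporter Y's profit: π = q_Y(309 − 2(q_Y + q_Z)) − 80q_Y − q_Y².
∂π/∂q_Y = 229 − 6q_Y − 2q_Z = 0, so q_Y = 229/6 − (1/3)q_Z.
For Z: ∂π/∂q_Z = 210 − 4q_Z − 2q_Y = 0 ⇒ q_Z = 52.5 − 0.5q_Y.
Substituting the second reaction function into the first: q_Y = 229/6 − (1/3)(52.5 − 0.5q_Y), which gives (5/6)q_Y = 62/3 ⇒ q_Y = 24.8.
Then q_Z = 52.5 − 0.5·24.8 = 40.1.
Price P = 309 − 2·64.9 = 179.2.
Y's profit: (179.2 − 80)·24.8 − (24.8)² = 1845.12.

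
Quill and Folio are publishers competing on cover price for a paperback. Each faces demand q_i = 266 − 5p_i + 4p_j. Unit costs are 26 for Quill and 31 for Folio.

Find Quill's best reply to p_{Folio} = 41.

Quill's profit: π = (p_{Quill} − 26)(266 − 5p_{Quill} + 4p_{Folio}).
∂π/∂p_{Quill} = 396 − 10p_{Quill} + 4p_{Folio} = 0 ⇒ p_{Quill} = 39.6 + 0.4p_{Folio}.
At p_{Folio} = 41: p_{Quill} = 39.6 + 0.4·41 = 56.

56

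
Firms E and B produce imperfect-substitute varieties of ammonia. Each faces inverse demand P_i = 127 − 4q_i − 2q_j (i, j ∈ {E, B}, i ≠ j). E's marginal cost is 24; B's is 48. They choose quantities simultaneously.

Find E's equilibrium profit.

492.84

Firm E's profit: π = q_E(127 − 4q_E − 2q_B) − 24q_E.
∂π/∂q_E = 103 − 8q_E − 2q_B = 0 ⇒ q_E = 12.875 − 0.25q_B.
Similarly q_B = 9.875 − 0.25q_E.
Substituting the second reaction function into the first: q_E = 12.875 − 0.25(9.875 − 0.25q_E), which gives 0.9375q_E = 333/32 ⇒ q_E = 11.1.
Then q_B = 9.875 − 0.25·11.1 = 7.1.
P_E = 127 − 4·11.1 − 2·7.1 = 68.4.
Profit = (68.4 − 24)·11.1 = 492.84.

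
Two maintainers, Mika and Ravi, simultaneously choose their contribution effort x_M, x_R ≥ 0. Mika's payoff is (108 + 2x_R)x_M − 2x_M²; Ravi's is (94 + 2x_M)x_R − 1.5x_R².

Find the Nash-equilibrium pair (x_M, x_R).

64, 74

Expanding Mika's payoff: 108x_M + 2x_Rx_M − 2x_M².
∂π/∂x_M = 108 + 2x_R − 4x_M = 0, so x_M = 27 + 0.5x_R.
Likewise for Ravi: x_R = 94/3 + (2/3)x_M.
Plugging x_R into Mika's best response: x_M = 27 + 0.5(94/3 + (2/3)x_M) ⇒ (2/3)x_M = 128/3, so x_M = 64.
Then x_R = 94/3 + (2/3)·64 = 74.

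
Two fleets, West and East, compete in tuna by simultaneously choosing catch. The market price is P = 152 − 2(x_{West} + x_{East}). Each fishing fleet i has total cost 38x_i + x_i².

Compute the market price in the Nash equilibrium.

95

Fishing fleet West's profit: π = x_{West}(152 − 2(x_{West} + x_{East})) − 38x_{West} − x_{West}².
∂π/∂x_{West} = 114 − 6x_{West} − 2x_{East} = 0, so x_{West} = 19 − (1/3)x_{East}.
The game is symmetric, so in equilibrium x_{East} = x_{West}: the reaction function gives (4/3)x_{West} = 19, hence x_{West} = 14.25.
Equilibrium price: P = 152 − 2·28.5 = 95.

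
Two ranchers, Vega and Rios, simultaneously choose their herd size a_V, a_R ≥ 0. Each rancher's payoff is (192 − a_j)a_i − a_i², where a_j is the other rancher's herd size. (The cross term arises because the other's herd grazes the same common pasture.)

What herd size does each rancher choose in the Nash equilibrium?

64

Vega's payoff is (192 − a_R)a_V − a_V².
∂π/∂a_V = 192 − a_R − 2a_V = 0, so a_V = 96 − 0.5a_R.
The game is symmetric, so in equilibrium a_R = a_V: the reaction function gives 1.5a_V = 96, hence a_V = 64.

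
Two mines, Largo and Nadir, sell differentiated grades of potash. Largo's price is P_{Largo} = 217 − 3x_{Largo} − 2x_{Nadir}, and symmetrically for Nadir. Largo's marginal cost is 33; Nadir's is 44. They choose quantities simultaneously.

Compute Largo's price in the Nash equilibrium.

104.0625

Mine Largo's profit: π = x_{Largo}(217 − 3x_{Largo} − 2x_{Nadir}) − 33x_{Largo}.
∂π/∂x_{Largo} = 184 − 6x_{Largo} − 2x_{Nadir} = 0 ⇒ x_{Largo} = 92/3 − (1/3)x_{Nadir}.
Similarly x_{Nadir} = 173/6 − (1/3)x_{Largo}.
Substituting the second reaction function into the first: x_{Largo} = 92/3 − (1/3)(173/6 − (1/3)x_{Largo}), which gives (8/9)x_{Largo} = 379/18 ⇒ x_{Largo} = 23.6875.
Then x_{Nadir} = 173/6 − (1/3)·23.6875 = 20.9375.
P_{Largo} = 217 − 3·23.6875 − 2·20.9375 = 104.0625.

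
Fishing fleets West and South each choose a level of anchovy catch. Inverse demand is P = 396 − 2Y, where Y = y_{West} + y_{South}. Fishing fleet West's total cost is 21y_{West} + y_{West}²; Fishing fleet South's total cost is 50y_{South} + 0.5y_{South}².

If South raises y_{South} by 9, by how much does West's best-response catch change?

Fishing fleet West's profit: π = y_{West}(396 − 2(y_{West} + y_{South})) − 21y_{West} − y_{West}².
∂π/∂y_{West} = 375 − 6y_{West} − 2y_{South} = 0, so y_{West} = 62.5 − (1/3)y_{South}.
The reaction-function slope is −1/3, so a 9-unit rise in y_{South} moves y_{West} by −1/3 × 9 = −3. West's best response falls — the actions are strategic substitutes.

-3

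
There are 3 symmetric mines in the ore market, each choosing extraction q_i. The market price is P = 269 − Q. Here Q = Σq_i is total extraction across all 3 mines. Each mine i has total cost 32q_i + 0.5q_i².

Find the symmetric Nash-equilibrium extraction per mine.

A representative mine's profit is π_i = q_i(269 − Q) − 32q_i − 0.5q_i², with Q = q_i + Σ_{j≠i} q_j.
First-order condition: 237 − 3q_i − Σ_{j≠i} q_j = 0.
With identical mines, set every q_j = q: then 237 − 3q − 2q = 0, i.e. q = 237/5 = 47.4.

47.4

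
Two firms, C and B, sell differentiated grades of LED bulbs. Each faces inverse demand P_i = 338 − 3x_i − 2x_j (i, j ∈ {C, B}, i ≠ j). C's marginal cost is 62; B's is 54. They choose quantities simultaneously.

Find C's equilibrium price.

Firm C's profit: π = x_C(338 − 3x_C − 2x_B) − 62x_C.
∂π/∂x_C = 276 − 6x_C − 2x_B = 0 ⇒ x_C = 46 − (1/3)x_B.
Similarly x_B = 142/3 − (1/3)x_C.
Substituting the second reaction function into the first: x_C = 46 − (1/3)(142/3 − (1/3)x_C), which gives (8/9)x_C = 272/9 ⇒ x_C = 34.
Then x_B = 142/3 − (1/3)·34 = 36.
P_C = 338 − 3·34 − 2·36 = 164.

164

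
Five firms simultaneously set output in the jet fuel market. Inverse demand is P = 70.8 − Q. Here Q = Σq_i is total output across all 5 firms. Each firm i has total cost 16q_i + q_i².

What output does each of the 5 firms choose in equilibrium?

6.85

A representative firm's profit is π_i = q_i(70.8 − Q) − 16q_i − q_i², with Q = q_i + Σ_{j≠i} q_j.
First-order condition: 54.8 − 4q_i − Σ_{j≠i} q_j = 0.
In a symmetric equilibrium every firm chooses the same q, so Σ_{j≠i} q_j = 4q. The condition becomes 54.8 − 8q = 0, giving q = 54.8/8 = 6.85.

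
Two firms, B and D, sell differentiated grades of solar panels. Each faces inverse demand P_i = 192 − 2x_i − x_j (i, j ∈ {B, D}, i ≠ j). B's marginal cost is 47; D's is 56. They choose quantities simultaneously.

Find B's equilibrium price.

Firm B's profit: π = x_B(192 − 2x_B − x_D) − 47x_B.
∂π/∂x_B = 145 − 4x_B − x_D = 0 ⇒ x_B = 36.25 − 0.25x_D.
Similarly x_D = 34 − 0.25x_B.
Plugging x_D into B's best response: x_B = 36.25 − 0.25(34 − 0.25x_B) ⇒ 0.9375x_B = 27.75, so x_B = 29.6.
Then x_D = 34 − 0.25·29.6 = 26.6.
P_B = 192 − 2·29.6 − 26.6 = 106.2.

106.2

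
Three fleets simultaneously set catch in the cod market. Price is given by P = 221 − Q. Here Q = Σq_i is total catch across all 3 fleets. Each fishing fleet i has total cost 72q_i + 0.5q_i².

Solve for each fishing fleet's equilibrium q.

29.8

A representative fishing fleet's profit is π_i = q_i(221 − Q) − 72q_i − 0.5q_i², with Q = q_i + Σ_{j≠i} q_j.
First-order condition: 149 − 3q_i − Σ_{j≠i} q_j = 0.
With identical fishing fleets, set every q_j = q: then 149 − 3q − 2q = 0, i.e. q = 149/5 = 29.8.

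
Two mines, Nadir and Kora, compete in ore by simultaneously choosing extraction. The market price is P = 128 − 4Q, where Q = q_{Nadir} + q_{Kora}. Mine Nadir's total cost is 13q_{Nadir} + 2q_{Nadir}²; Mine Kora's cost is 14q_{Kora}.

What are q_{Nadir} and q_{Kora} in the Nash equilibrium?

5.8, 11.35

Mine Nadir's profit: π = q_{Nadir}(128 − 4(q_{Nadir} + q_{Kora})) − 13q_{Nadir} − 2q_{Nadir}².
∂π/∂q_{Nadir} = 115 − 12q_{Nadir} − 4q_{Kora} = 0, so q_{Nadir} = 115/12 − (1/3)q_{Kora}.
For Kora: ∂π/∂q_{Kora} = 114 − 8q_{Kora} − 4q_{Nadir} = 0 ⇒ q_{Kora} = 14.25 − 0.5q_{Nadir}.
Solving the two reaction functions simultaneously: (1 − (−1/3)(−0.5))q_{Nadir} = 115/12 − (1/3)·14.25, so (5/6)q_{Nadir} = 29/6 and q_{Nadir} = 5.8.
Then q_{Kora} = 14.25 − 0.5·5.8 = 11.35.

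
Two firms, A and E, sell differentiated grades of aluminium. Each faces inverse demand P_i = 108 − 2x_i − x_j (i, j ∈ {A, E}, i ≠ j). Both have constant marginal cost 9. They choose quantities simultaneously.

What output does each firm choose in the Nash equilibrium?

Firm A's profit: π = x_A(108 − 2x_A − x_E) − 9x_A.
∂π/∂x_A = 99 − 4x_A − x_E = 0 ⇒ x_A = 24.75 − 0.25x_E.
By symmetry x_E = x_A; substituting into the reaction function, 1.25x_A = 24.75 and x_A = 19.8.

19.8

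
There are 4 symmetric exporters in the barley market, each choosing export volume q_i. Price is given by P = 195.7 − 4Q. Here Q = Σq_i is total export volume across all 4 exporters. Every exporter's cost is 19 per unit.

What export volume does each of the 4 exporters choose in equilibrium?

A representative exporter's profit is π_i = q_i(195.7 − 4Q) − 19q_i, with Q = q_i + Σ_{j≠i} q_j.
First-order condition: 176.7 − 8q_i − 4Σ_{j≠i} q_j = 0.
In a symmetric equilibrium every exporter chooses the same q, so Σ_{j≠i} q_j = 3q. The condition becomes 176.7 − 20q = 0, giving q = 176.7/20 = 8.835.

8.835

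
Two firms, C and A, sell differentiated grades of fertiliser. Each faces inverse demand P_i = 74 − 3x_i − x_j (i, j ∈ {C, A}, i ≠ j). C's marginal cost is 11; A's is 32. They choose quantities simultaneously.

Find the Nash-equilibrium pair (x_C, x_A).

Firm C's profit: π = x_C(74 − 3x_C − x_A) − 11x_C.
∂π/∂x_C = 63 − 6x_C − x_A = 0 ⇒ x_C = 10.5 − (1/6)x_A.
Similarly x_A = 7 − (1/6)x_C.
Plugging x_A into C's best response: x_C = 10.5 − (1/6)(7 − (1/6)x_C) ⇒ (35/36)x_C = 28/3, so x_C = 9.6.
Then x_A = 7 − (1/6)·9.6 = 5.4.

9.6, 5.4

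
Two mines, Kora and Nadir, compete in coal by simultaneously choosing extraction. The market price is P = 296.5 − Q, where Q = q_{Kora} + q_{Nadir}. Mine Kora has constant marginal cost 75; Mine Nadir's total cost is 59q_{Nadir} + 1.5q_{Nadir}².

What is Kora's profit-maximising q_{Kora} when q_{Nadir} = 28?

Mine Kora's profit: π = q_{Kora}(296.5 − (q_{Kora} + q_{Nadir})) − 75q_{Kora}.
∂π/∂q_{Kora} = 221.5 − 2q_{Kora} − q_{Nadir} = 0, so q_{Kora} = 110.75 − 0.5q_{Nadir}.
At q_{Nadir} = 28: q_{Kora} = 110.75 − 0.5·28 = 96.75.

96.75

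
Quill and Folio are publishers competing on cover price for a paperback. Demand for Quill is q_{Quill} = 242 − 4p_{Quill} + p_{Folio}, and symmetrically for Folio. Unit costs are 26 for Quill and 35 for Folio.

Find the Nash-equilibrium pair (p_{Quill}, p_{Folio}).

50, 54

Quill's profit: π = (p_{Quill} − 26)(242 − 4p_{Quill} + p_{Folio}).
∂π/∂p_{Quill} = 346 − 8p_{Quill} + p_{Folio} = 0 ⇒ p_{Quill} = 43.25 + 0.125p_{Folio}.
Similarly p_{Folio} = 47.75 + 0.125p_{Quill}.
Substituting the second reaction function into the first: p_{Quill} = 43.25 + 0.125(47.75 + 0.125p_{Quill}), which gives (63/64)p_{Quill} = 1575/32 ⇒ p_{Quill} = 50.
Then p_{Folio} = 47.75 + 0.125·50 = 54.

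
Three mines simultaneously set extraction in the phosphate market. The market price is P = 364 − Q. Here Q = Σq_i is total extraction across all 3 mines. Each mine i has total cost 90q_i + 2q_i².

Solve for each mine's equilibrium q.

A representative mine's profit is π_i = q_i(364 − Q) − 90q_i − 2q_i², with Q = q_i + Σ_{j≠i} q_j.
First-order condition: 274 − 6q_i − Σ_{j≠i} q_j = 0.
In a symmetric equilibrium every mine chooses the same q, so Σ_{j≠i} q_j = 2q. The condition becomes 274 − 8q = 0, giving q = 274/8 = 34.25.

34.25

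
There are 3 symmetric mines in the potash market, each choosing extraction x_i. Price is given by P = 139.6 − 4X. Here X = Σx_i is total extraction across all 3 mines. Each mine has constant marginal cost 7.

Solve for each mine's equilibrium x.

A representative mine's profit is π_i = x_i(139.6 − 4X) − 7x_i, with X = x_i + Σ_{j≠i} x_j.
First-order condition: 132.6 − 8x_i − 4Σ_{j≠i} x_j = 0.
Imposing symmetry (x_j = x for all j) turns Σ_{j≠i} x_j into 2x, so 132.6 = 16x and x = 8.2875.

8.2875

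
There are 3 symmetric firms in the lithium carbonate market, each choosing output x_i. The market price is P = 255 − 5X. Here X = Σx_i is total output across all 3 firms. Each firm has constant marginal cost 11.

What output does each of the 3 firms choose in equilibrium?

A representative firm's profit is π_i = x_i(255 − 5X) − 11x_i, with X = x_i + Σ_{j≠i} x_j.
First-order condition: 244 − 10x_i − 5Σ_{j≠i} x_j = 0.
In a symmetric equilibrium every firm chooses the same x, so Σ_{j≠i} x_j = 2x. The condition becomes 244 − 20x = 0, giving x = 244/20 = 12.2.

12.2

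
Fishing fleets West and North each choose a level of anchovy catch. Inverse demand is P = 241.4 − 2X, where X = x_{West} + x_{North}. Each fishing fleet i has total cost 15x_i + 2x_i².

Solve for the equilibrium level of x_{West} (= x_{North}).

22.64

Fishing fleet West's profit: π = x_{West}(241.4 − 2(x_{West} + x_{North})) − 15x_{West} − 2x_{West}².
∂π/∂x_{West} = 226.4 − 8x_{West} − 2x_{North} = 0, so x_{West} = 28.3 − 0.25x_{North}.
The game is symmetric, so in equilibrium x_{North} = x_{West}: the reaction function gives 1.25x_{West} = 28.3, hence x_{West} = 22.64.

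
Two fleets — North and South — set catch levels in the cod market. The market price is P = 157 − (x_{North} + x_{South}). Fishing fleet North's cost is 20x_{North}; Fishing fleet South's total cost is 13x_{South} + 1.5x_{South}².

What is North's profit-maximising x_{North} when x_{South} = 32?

Fishing fleet North's profit: π = x_{North}(157 − (x_{North} + x_{South})) − 20x_{North}.
∂π/∂x_{North} = 137 − 2x_{North} − x_{South} = 0, so x_{North} = 68.5 − 0.5x_{South}.
At x_{South} = 32: x_{North} = 68.5 − 0.5·32 = 52.5.

52.5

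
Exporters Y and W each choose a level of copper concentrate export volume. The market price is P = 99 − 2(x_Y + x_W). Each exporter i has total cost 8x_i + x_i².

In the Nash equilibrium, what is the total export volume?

Exporter Y's profit: π = x_Y(99 − 2(x_Y + x_W)) − 8x_Y − x_Y².
∂π/∂x_Y = 91 − 6x_Y − 2x_W = 0, so x_Y = 91/6 − (1/3)x_W.
Setting x_Y = x_W in the reaction function: x_Y = 91/6 − (1/3)x_Y, so x_Y = (91/6) / (4/3) = 11.375.
Total export volume: 11.375 + 11.375 = 22.75.

22.75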